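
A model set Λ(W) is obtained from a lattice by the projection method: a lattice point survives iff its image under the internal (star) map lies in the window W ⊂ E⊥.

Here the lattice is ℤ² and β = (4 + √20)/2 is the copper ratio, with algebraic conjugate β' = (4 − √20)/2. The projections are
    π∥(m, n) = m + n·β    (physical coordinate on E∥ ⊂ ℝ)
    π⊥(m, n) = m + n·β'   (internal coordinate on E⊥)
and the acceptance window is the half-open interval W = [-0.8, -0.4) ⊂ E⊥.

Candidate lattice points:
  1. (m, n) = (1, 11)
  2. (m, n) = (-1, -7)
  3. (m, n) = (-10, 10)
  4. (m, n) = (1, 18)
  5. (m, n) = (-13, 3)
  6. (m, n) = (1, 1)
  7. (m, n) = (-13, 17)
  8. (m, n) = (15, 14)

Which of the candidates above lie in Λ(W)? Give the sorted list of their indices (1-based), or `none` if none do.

Compute β' = (4−√20)/2 = -0.2361, so π⊥(m,n) = m -0.2361·n.
[1] lift (1,11): star map gives -1.5967; window check -0.8 ≤ -1.5967 < -0.4 is false → out
[2] lift (-1,-7): star map gives 0.6525; window check -0.8 ≤ 0.6525 < -0.4 is false → out
[3] lift (-10,10): star map gives -12.3607; window check -0.8 ≤ -12.3607 < -0.4 is false → out
[4] lift (1,18): star map gives -3.2492; window check -0.8 ≤ -3.2492 < -0.4 is false → out
[5] lift (-13,3): star map gives -13.7082; window check -0.8 ≤ -13.7082 < -0.4 is false → out
[6] lift (1,1): star map gives 0.7639; window check -0.8 ≤ 0.7639 < -0.4 is false → out
[7] lift (-13,17): star map gives -17.0132; window check -0.8 ≤ -17.0132 < -0.4 is false → out
[8] lift (15,14): star map gives 11.6950; window check -0.8 ≤ 11.6950 < -0.4 is false → out

none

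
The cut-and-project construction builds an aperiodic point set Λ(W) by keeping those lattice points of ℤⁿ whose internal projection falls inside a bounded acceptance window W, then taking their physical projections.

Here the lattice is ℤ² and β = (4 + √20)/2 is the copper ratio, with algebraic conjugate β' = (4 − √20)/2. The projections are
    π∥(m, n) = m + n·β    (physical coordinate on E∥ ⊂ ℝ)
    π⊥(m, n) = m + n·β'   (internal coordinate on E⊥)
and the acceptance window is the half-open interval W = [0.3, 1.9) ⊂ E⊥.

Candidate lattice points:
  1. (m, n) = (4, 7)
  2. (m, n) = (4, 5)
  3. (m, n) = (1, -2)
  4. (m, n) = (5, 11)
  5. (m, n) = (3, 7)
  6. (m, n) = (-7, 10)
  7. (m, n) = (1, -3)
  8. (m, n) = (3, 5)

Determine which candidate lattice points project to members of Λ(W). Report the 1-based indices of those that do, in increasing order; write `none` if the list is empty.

3, 5, 7, 8

β' = (4−√20)/2 ≈ -0.23607.
[1] lift (4,7): star map gives 2.34752; window check 0.3 ≤ 2.34752 < 1.9 is false → out
[2] lift (4,5): star map gives 2.81966; window check 0.3 ≤ 2.81966 < 1.9 is false → out
[3] lift (1,-2): star map gives 1.47214; window check 0.3 ≤ 1.47214 < 1.9 is true → IN Λ
[4] lift (5,11): star map gives 2.40325; window check 0.3 ≤ 2.40325 < 1.9 is false → out
[5] lift (3,7): star map gives 1.34752; window check 0.3 ≤ 1.34752 < 1.9 is true → IN Λ
[6] lift (-7,10): star map gives -9.36068; window check 0.3 ≤ -9.36068 < 1.9 is false → out
[7] lift (1,-3): star map gives 1.70820; window check 0.3 ≤ 1.70820 < 1.9 is true → IN Λ
[8] lift (3,5): star map gives 1.81966; window check 0.3 ≤ 1.81966 < 1.9 is true → IN Λ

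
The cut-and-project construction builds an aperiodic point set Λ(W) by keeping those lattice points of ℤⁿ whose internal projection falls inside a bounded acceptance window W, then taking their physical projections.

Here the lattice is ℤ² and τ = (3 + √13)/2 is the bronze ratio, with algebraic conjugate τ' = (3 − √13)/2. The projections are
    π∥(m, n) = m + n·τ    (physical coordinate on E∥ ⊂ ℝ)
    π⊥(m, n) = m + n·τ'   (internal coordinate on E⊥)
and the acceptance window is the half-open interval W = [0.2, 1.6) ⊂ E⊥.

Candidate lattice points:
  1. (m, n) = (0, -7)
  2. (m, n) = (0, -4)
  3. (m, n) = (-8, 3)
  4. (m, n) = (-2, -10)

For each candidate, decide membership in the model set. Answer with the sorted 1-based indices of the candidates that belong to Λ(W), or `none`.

Numerically τ ≈ 3.3028 and τ' = −1/τ ≈ -0.3028.
[1] lift (0,-7): star map gives 2.1194; window check 0.2 ≤ 2.1194 < 1.6 is false → out
[2] lift (0,-4): star map gives 1.2111; window check 0.2 ≤ 1.2111 < 1.6 is true → IN Λ
[3] lift (-8,3): star map gives -8.9083; window check 0.2 ≤ -8.9083 < 1.6 is false → out
[4] lift (-2,-10): star map gives 1.0278; window check 0.2 ≤ 1.0278 < 1.6 is true → IN Λ

2, 4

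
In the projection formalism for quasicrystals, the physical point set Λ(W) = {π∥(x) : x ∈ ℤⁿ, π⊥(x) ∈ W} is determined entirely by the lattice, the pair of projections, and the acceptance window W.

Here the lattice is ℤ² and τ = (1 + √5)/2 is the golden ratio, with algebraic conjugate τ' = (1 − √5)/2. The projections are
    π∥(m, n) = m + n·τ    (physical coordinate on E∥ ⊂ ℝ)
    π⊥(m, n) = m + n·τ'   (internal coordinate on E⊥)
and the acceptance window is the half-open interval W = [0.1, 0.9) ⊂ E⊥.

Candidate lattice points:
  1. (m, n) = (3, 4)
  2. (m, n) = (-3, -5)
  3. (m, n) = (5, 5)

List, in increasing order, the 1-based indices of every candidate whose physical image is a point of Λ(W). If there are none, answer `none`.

1

τ' = (1−√5)/2 ≈ -0.6180.
candidate 1: (m,n)=(3,4) → π∥ = 3+4·τ ≈ 9.4721, π⊥ = 3+4·τ' ≈ 0.5279 ∈ [0.1, 0.9) ⇒ IN Λ
candidate 2: (m,n)=(-3,-5) → π∥ = -3-5·τ ≈ -11.0902, π⊥ = -3-5·τ' ≈ 0.0902 ∉ [0.1, 0.9) ⇒ out
candidate 3: (m,n)=(5,5) → π∥ = 5+5·τ ≈ 13.0902, π⊥ = 5+5·τ' ≈ 1.9098 ∉ [0.1, 0.9) ⇒ out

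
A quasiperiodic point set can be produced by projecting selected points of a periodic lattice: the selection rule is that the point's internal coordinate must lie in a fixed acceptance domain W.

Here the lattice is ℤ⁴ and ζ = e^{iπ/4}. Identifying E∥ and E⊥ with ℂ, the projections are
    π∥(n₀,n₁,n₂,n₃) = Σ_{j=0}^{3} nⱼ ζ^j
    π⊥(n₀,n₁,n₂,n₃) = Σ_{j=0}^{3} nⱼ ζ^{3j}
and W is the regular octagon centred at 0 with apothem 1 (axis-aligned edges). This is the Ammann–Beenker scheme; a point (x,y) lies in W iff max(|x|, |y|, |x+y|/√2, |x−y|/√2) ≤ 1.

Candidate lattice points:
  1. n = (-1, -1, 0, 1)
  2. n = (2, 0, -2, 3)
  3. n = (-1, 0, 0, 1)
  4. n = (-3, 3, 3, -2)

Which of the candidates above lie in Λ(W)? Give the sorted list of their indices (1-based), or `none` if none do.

1, 3

With ζ = e^{iπ/4} the internal vectors are ζ^0,ζ^3,ζ^6,ζ^9.
candidate 1: n = (-1, -1, 0, 1) → π⊥ ≈ (+0.414214, +0.000000); max(|x|,|y|,|x±y|/√2) = 0.414214 ≤ 1 ⇒ ∈ W
candidate 2: n = (2, 0, -2, 3) → π⊥ ≈ (+4.121320, +4.121320); max(|x|,|y|,|x±y|/√2) = 5.828427 > 1 ⇒ ∉ W
candidate 3: n = (-1, 0, 0, 1) → π⊥ ≈ (-0.292893, +0.707107); max(|x|,|y|,|x±y|/√2) = 0.707107 ≤ 1 ⇒ ∈ W
candidate 4: n = (-3, 3, 3, -2) → π⊥ ≈ (-6.535534, -2.292893); max(|x|,|y|,|x±y|/√2) = 6.535534 > 1 ⇒ ∉ W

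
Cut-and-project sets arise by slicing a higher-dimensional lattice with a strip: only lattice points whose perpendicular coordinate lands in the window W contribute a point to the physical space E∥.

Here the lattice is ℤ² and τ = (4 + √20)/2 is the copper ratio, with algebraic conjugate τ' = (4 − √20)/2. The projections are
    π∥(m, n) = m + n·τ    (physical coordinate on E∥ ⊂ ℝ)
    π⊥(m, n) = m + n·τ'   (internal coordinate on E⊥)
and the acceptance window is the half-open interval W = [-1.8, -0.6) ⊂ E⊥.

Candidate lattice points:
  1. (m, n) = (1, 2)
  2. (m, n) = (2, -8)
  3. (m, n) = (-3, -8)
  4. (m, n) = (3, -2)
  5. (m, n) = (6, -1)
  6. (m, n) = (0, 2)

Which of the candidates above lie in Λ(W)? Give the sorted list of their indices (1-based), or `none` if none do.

3

Compute τ' = (4−√20)/2 = -0.236068, so π⊥(m,n) = m -0.236068·n.
#1 (1,2): internal coord 1 + (2)·τ' = +0.527864; +0.527864 ∉ [-1.8, -0.6) → out
#2 (2,-8): internal coord 2 + (-8)·τ' = +3.888544; +3.888544 ∉ [-1.8, -0.6) → out
#3 (-3,-8): internal coord -3 + (-8)·τ' = -1.111456; -1.111456 ∈ [-1.8, -0.6) → IN Λ
#4 (3,-2): internal coord 3 + (-2)·τ' = +3.472136; +3.472136 ∉ [-1.8, -0.6) → out
#5 (6,-1): internal coord 6 + (-1)·τ' = +6.236068; +6.236068 ∉ [-1.8, -0.6) → out
#6 (0,2): internal coord 0 + (2)·τ' = -0.472136; -0.472136 ∉ [-1.8, -0.6) → out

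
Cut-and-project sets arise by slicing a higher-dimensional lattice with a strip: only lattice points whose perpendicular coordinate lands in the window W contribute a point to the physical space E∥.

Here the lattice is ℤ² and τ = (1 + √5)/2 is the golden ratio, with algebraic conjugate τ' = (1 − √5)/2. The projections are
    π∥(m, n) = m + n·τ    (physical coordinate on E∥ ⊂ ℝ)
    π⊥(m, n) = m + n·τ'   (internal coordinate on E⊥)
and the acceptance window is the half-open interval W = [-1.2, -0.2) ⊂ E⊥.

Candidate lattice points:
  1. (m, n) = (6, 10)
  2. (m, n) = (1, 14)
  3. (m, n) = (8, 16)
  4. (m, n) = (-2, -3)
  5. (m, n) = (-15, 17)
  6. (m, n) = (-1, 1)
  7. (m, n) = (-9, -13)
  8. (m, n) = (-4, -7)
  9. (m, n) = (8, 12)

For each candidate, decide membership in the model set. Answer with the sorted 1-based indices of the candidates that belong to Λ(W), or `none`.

Numerically τ ≈ 1.618034 and τ' = −1/τ ≈ -0.618034.
[1] lift (6,10): star map gives -0.180340; window check -1.2 ≤ -0.180340 < -0.2 is false → out
[2] lift (1,14): star map gives -7.652476; window check -1.2 ≤ -7.652476 < -0.2 is false → out
[3] lift (8,16): star map gives -1.888544; window check -1.2 ≤ -1.888544 < -0.2 is false → out
[4] lift (-2,-3): star map gives -0.145898; window check -1.2 ≤ -0.145898 < -0.2 is false → out
[5] lift (-15,17): star map gives -25.506578; window check -1.2 ≤ -25.506578 < -0.2 is false → out
[6] lift (-1,1): star map gives -1.618034; window check -1.2 ≤ -1.618034 < -0.2 is false → out
[7] lift (-9,-13): star map gives -0.965558; window check -1.2 ≤ -0.965558 < -0.2 is true → IN Λ
[8] lift (-4,-7): star map gives 0.326238; window check -1.2 ≤ 0.326238 < -0.2 is false → out
[9] lift (8,12): star map gives 0.583592; window check -1.2 ≤ 0.583592 < -0.2 is false → out

7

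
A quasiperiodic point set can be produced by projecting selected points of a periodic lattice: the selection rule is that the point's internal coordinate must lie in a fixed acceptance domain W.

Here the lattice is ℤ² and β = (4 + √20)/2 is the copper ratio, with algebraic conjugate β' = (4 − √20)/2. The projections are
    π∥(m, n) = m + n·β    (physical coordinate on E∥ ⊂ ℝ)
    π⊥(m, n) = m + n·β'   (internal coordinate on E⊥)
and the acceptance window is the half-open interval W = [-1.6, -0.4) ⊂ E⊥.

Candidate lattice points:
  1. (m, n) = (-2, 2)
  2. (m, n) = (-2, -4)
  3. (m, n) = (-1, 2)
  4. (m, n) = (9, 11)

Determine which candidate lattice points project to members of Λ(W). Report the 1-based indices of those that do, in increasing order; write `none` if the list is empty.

2, 3

Numerically β ≈ 4.236068 and β' = −1/β ≈ -0.236068.
[1] lift (-2,2): star map gives -2.472136; window check -1.6 ≤ -2.472136 < -0.4 is false → out
[2] lift (-2,-4): star map gives -1.055728; window check -1.6 ≤ -1.055728 < -0.4 is true → IN Λ
[3] lift (-1,2): star map gives -1.472136; window check -1.6 ≤ -1.472136 < -0.4 is true → IN Λ
[4] lift (9,11): star map gives 6.403252; window check -1.6 ≤ 6.403252 < -0.4 is false → out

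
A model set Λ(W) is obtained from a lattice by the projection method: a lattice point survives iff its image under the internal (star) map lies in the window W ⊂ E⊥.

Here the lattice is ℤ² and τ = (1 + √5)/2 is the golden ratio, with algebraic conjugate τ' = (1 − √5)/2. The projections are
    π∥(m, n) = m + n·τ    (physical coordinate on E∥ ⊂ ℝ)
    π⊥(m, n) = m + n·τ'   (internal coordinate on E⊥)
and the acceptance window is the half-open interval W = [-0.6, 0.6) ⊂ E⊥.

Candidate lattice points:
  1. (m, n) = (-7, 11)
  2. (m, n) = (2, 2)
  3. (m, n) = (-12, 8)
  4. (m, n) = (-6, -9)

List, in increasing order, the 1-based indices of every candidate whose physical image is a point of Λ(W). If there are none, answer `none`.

τ' = (1−√5)/2 ≈ -0.6180.
#1 (-7,11): internal coord -7 + (11)·τ' = -13.7984; -13.7984 ∉ [-0.6, 0.6) → out
#2 (2,2): internal coord 2 + (2)·τ' = +0.7639; +0.7639 ∉ [-0.6, 0.6) → out
#3 (-12,8): internal coord -12 + (8)·τ' = -16.9443; -16.9443 ∉ [-0.6, 0.6) → out
#4 (-6,-9): internal coord -6 + (-9)·τ' = -0.4377; -0.4377 ∈ [-0.6, 0.6) → IN Λ

4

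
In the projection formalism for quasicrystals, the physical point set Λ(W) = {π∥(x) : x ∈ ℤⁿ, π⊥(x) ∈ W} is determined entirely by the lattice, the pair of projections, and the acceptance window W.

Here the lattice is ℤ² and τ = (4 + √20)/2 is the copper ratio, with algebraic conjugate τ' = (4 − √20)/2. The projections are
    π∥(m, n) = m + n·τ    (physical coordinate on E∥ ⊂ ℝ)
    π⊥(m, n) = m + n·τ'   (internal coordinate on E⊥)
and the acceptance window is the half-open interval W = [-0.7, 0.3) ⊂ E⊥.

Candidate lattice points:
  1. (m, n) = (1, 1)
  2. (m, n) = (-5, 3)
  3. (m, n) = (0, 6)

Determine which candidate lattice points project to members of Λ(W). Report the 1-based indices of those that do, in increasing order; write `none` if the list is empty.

Numerically τ ≈ 4.236068 and τ' = −1/τ ≈ -0.236068.
candidate 1: (m,n)=(1,1) → π∥ = 1+1·τ ≈ 5.236068, π⊥ = 1+1·τ' ≈ 0.763932 ∉ [-0.7, 0.3) ⇒ out
candidate 2: (m,n)=(-5,3) → π∥ = -5+3·τ ≈ 7.708204, π⊥ = -5+3·τ' ≈ -5.708204 ∉ [-0.7, 0.3) ⇒ out
candidate 3: (m,n)=(0,6) → π∥ = 0+6·τ ≈ 25.416408, π⊥ = 0+6·τ' ≈ -1.416408 ∉ [-0.7, 0.3) ⇒ out

none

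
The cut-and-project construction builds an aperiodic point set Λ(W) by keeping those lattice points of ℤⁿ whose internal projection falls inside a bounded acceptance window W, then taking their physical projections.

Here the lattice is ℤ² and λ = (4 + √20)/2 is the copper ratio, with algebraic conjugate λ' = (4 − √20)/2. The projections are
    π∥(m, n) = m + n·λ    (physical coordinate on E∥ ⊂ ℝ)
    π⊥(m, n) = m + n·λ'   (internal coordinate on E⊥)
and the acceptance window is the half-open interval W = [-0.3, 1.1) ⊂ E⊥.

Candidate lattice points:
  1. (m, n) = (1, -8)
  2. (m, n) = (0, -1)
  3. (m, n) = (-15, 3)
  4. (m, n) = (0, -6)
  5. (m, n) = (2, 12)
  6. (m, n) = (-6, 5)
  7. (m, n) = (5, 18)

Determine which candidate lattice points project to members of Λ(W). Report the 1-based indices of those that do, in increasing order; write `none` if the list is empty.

λ' = (4−√20)/2 ≈ -0.2361.
#1 (1,-8): internal coord 1 + (-8)·λ' = +2.8885; +2.8885 ∉ [-0.3, 1.1) → out
#2 (0,-1): internal coord 0 + (-1)·λ' = +0.2361; +0.2361 ∈ [-0.3, 1.1) → IN Λ
#3 (-15,3): internal coord -15 + (3)·λ' = -15.7082; -15.7082 ∉ [-0.3, 1.1) → out
#4 (0,-6): internal coord 0 + (-6)·λ' = +1.4164; +1.4164 ∉ [-0.3, 1.1) → out
#5 (2,12): internal coord 2 + (12)·λ' = -0.8328; -0.8328 ∉ [-0.3, 1.1) → out
#6 (-6,5): internal coord -6 + (5)·λ' = -7.1803; -7.1803 ∉ [-0.3, 1.1) → out
#7 (5,18): internal coord 5 + (18)·λ' = +0.7508; +0.7508 ∈ [-0.3, 1.1) → IN Λ

2, 7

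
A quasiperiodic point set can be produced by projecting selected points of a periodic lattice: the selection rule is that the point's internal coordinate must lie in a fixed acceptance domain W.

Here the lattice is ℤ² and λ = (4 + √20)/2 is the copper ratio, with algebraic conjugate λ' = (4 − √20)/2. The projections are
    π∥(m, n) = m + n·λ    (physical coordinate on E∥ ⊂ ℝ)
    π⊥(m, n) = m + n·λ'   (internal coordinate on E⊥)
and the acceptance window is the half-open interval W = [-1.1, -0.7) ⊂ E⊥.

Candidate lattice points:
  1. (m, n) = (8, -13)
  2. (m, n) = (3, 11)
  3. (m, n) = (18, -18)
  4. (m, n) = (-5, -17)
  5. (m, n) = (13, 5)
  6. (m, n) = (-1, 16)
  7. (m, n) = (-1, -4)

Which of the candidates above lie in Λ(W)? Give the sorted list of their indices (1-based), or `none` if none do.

4

Numerically λ ≈ 4.236068 and λ' = −1/λ ≈ -0.236068.
[1] lift (8,-13): star map gives 11.068884; window check -1.1 ≤ 11.068884 < -0.7 is false → out
[2] lift (3,11): star map gives 0.403252; window check -1.1 ≤ 0.403252 < -0.7 is false → out
[3] lift (18,-18): star map gives 22.249224; window check -1.1 ≤ 22.249224 < -0.7 is false → out
[4] lift (-5,-17): star map gives -0.986844; window check -1.1 ≤ -0.986844 < -0.7 is true → IN Λ
[5] lift (13,5): star map gives 11.819660; window check -1.1 ≤ 11.819660 < -0.7 is false → out
[6] lift (-1,16): star map gives -4.777088; window check -1.1 ≤ -4.777088 < -0.7 is false → out
[7] lift (-1,-4): star map gives -0.055728; window check -1.1 ≤ -0.055728 < -0.7 is false → out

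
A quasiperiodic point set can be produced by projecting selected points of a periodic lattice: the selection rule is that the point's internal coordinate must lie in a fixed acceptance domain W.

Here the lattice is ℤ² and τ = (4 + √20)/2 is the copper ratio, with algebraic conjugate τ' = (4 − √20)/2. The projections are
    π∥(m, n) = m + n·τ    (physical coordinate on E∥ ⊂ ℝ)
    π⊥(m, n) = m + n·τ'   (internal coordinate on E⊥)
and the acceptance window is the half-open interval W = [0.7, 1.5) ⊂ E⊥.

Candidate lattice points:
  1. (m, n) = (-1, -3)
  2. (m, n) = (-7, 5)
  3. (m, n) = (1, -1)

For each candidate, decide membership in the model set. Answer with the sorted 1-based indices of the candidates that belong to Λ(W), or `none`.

3

Numerically τ ≈ 4.2361 and τ' = −1/τ ≈ -0.2361.
#1 (-1,-3): internal coord -1 + (-3)·τ' = -0.2918; -0.2918 ∉ [0.7, 1.5) → out
#2 (-7,5): internal coord -7 + (5)·τ' = -8.1803; -8.1803 ∉ [0.7, 1.5) → out
#3 (1,-1): internal coord 1 + (-1)·τ' = +1.2361; +1.2361 ∈ [0.7, 1.5) → IN Λ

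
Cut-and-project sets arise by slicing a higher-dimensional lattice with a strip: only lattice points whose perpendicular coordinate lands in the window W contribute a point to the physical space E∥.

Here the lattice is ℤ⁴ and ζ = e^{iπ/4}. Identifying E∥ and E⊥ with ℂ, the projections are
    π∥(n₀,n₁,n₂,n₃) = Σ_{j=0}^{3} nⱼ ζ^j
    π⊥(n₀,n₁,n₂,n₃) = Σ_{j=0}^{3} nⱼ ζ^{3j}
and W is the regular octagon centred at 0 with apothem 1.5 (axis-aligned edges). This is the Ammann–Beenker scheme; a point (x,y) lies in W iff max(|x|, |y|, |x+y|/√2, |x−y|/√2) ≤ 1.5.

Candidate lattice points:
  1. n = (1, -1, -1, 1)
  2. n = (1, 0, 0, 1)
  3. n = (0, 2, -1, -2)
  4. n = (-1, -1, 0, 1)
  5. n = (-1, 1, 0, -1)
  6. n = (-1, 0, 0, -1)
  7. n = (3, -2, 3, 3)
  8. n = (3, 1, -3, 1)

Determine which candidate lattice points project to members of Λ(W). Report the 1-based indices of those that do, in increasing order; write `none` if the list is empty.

4

Internal map: ζ^{3j} for j=0..3 gives (1,0), (−√2/2,√2/2), (0,−1), (√2/2,√2/2).
#1 (1, -1, -1, 1): internal (2.4142, 1.0000); octagon support 2.4142 vs apothem 1.5 → ∉ W
#2 (1, 0, 0, 1): internal (1.7071, 0.7071); octagon support 1.7071 vs apothem 1.5 → ∉ W
#3 (0, 2, -1, -2): internal (-2.8284, 1.0000); octagon support 2.8284 vs apothem 1.5 → ∉ W
#4 (-1, -1, 0, 1): internal (0.4142, 0.0000); octagon support 0.4142 vs apothem 1.5 → ∈ W
#5 (-1, 1, 0, -1): internal (-2.4142, 0.0000); octagon support 2.4142 vs apothem 1.5 → ∉ W
#6 (-1, 0, 0, -1): internal (-1.7071, -0.7071); octagon support 1.7071 vs apothem 1.5 → ∉ W
#7 (3, -2, 3, 3): internal (6.5355, -2.2929); octagon support 6.5355 vs apothem 1.5 → ∉ W
#8 (3, 1, -3, 1): internal (3.0000, 4.4142); octagon support 5.2426 vs apothem 1.5 → ∉ W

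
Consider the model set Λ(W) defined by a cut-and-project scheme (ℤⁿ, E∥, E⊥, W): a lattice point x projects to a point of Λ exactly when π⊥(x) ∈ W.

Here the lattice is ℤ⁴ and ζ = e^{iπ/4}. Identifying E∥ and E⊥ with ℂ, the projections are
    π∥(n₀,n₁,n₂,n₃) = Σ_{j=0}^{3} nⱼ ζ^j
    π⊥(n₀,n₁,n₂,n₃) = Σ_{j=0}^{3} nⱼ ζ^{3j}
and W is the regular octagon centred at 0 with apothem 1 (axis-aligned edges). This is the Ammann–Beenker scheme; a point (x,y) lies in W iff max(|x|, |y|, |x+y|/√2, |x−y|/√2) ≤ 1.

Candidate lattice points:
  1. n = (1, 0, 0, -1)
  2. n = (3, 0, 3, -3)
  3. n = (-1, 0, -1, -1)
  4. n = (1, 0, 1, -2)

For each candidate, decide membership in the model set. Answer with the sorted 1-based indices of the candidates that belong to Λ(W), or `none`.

With ζ = e^{iπ/4} the internal vectors are ζ^0,ζ^3,ζ^6,ζ^9.
candidate 1: n = (1, 0, 0, -1) → π⊥ ≈ (+0.2929, -0.7071); max(|x|,|y|,|x±y|/√2) = 0.7071 ≤ 1 ⇒ ∈ W
candidate 2: n = (3, 0, 3, -3) → π⊥ ≈ (+0.8787, -5.1213); max(|x|,|y|,|x±y|/√2) = 5.1213 > 1 ⇒ ∉ W
candidate 3: n = (-1, 0, -1, -1) → π⊥ ≈ (-1.7071, +0.2929); max(|x|,|y|,|x±y|/√2) = 1.7071 > 1 ⇒ ∉ W
candidate 4: n = (1, 0, 1, -2) → π⊥ ≈ (-0.4142, -2.4142); max(|x|,|y|,|x±y|/√2) = 2.4142 > 1 ⇒ ∉ W

1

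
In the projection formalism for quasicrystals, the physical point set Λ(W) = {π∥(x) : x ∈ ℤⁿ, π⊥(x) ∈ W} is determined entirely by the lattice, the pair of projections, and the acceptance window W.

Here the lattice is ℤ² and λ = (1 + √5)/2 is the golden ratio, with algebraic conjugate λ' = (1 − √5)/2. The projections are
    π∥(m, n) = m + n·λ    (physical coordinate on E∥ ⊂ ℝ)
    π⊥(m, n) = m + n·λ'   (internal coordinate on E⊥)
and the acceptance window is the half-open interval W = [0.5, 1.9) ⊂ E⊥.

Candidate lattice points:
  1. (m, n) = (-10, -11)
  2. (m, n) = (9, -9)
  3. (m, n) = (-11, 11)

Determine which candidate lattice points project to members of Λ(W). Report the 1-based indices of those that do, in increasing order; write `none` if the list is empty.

none

Numerically λ ≈ 1.618034 and λ' = −1/λ ≈ -0.618034.
[1] lift (-10,-11): star map gives -3.201626; window check 0.5 ≤ -3.201626 < 1.9 is false → out
[2] lift (9,-9): star map gives 14.562306; window check 0.5 ≤ 14.562306 < 1.9 is false → out
[3] lift (-11,11): star map gives -17.798374; window check 0.5 ≤ -17.798374 < 1.9 is false → out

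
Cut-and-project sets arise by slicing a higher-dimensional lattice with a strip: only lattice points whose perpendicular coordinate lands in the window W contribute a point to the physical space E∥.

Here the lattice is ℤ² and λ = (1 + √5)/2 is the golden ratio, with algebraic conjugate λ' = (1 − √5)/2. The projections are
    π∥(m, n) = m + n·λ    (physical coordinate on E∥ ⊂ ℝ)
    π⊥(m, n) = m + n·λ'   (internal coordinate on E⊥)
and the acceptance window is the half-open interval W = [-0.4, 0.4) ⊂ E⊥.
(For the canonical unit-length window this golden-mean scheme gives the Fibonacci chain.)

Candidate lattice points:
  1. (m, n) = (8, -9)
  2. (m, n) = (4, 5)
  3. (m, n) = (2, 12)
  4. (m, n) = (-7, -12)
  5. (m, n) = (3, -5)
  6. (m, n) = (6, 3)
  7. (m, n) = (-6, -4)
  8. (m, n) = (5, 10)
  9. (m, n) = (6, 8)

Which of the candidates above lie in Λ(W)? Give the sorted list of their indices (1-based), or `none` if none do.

none

Numerically λ ≈ 1.6180 and λ' = −1/λ ≈ -0.6180.
[1] lift (8,-9): star map gives 13.5623; window check -0.4 ≤ 13.5623 < 0.4 is false → out
[2] lift (4,5): star map gives 0.9098; window check -0.4 ≤ 0.9098 < 0.4 is false → out
[3] lift (2,12): star map gives -5.4164; window check -0.4 ≤ -5.4164 < 0.4 is false → out
[4] lift (-7,-12): star map gives 0.4164; window check -0.4 ≤ 0.4164 < 0.4 is false → out
[5] lift (3,-5): star map gives 6.0902; window check -0.4 ≤ 6.0902 < 0.4 is false → out
[6] lift (6,3): star map gives 4.1459; window check -0.4 ≤ 4.1459 < 0.4 is false → out
[7] lift (-6,-4): star map gives -3.5279; window check -0.4 ≤ -3.5279 < 0.4 is false → out
[8] lift (5,10): star map gives -1.1803; window check -0.4 ≤ -1.1803 < 0.4 is false → out
[9] lift (6,8): star map gives 1.0557; window check -0.4 ≤ 1.0557 < 0.4 is false → out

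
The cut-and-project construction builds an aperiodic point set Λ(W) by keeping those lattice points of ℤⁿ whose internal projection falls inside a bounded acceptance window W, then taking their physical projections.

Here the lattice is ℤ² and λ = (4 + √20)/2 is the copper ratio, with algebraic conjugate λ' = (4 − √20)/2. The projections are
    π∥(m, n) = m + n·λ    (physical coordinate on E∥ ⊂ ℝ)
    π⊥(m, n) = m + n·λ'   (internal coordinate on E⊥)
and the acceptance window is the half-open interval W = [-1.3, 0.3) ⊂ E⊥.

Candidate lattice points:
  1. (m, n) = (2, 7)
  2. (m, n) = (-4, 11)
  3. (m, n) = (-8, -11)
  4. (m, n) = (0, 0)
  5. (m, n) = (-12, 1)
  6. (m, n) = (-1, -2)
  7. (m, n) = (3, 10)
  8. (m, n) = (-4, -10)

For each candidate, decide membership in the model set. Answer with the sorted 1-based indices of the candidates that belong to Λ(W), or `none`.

Numerically λ ≈ 4.23607 and λ' = −1/λ ≈ -0.23607.
#1 (2,7): internal coord 2 + (7)·λ' = +0.34752; +0.34752 ∉ [-1.3, 0.3) → out
#2 (-4,11): internal coord -4 + (11)·λ' = -6.59675; -6.59675 ∉ [-1.3, 0.3) → out
#3 (-8,-11): internal coord -8 + (-11)·λ' = -5.40325; -5.40325 ∉ [-1.3, 0.3) → out
#4 (0,0): internal coord 0 + (0)·λ' = +0.00000; +0.00000 ∈ [-1.3, 0.3) → IN Λ
#5 (-12,1): internal coord -12 + (1)·λ' = -12.23607; -12.23607 ∉ [-1.3, 0.3) → out
#6 (-1,-2): internal coord -1 + (-2)·λ' = -0.52786; -0.52786 ∈ [-1.3, 0.3) → IN Λ
#7 (3,10): internal coord 3 + (10)·λ' = +0.63932; +0.63932 ∉ [-1.3, 0.3) → out
#8 (-4,-10): internal coord -4 + (-10)·λ' = -1.63932; -1.63932 ∉ [-1.3, 0.3) → out

4, 6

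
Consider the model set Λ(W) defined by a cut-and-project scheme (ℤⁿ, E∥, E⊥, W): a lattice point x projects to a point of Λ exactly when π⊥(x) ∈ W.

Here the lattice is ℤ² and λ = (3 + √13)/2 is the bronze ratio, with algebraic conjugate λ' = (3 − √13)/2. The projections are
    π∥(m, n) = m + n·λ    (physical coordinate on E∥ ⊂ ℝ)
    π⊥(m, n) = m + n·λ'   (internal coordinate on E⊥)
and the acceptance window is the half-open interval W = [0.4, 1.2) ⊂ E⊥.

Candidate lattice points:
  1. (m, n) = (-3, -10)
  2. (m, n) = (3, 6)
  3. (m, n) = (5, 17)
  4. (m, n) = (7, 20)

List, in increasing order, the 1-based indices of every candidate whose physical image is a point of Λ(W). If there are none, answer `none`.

Numerically λ ≈ 3.3028 and λ' = −1/λ ≈ -0.3028.
candidate 1: (m,n)=(-3,-10) → π∥ = -3-10·λ ≈ -36.0278, π⊥ = -3-10·λ' ≈ 0.0278 ∉ [0.4, 1.2) ⇒ out
candidate 2: (m,n)=(3,6) → π∥ = 3+6·λ ≈ 22.8167, π⊥ = 3+6·λ' ≈ 1.1833 ∈ [0.4, 1.2) ⇒ IN Λ
candidate 3: (m,n)=(5,17) → π∥ = 5+17·λ ≈ 61.1472, π⊥ = 5+17·λ' ≈ -0.1472 ∉ [0.4, 1.2) ⇒ out
candidate 4: (m,n)=(7,20) → π∥ = 7+20·λ ≈ 73.0555, π⊥ = 7+20·λ' ≈ 0.9445 ∈ [0.4, 1.2) ⇒ IN Λ

2, 4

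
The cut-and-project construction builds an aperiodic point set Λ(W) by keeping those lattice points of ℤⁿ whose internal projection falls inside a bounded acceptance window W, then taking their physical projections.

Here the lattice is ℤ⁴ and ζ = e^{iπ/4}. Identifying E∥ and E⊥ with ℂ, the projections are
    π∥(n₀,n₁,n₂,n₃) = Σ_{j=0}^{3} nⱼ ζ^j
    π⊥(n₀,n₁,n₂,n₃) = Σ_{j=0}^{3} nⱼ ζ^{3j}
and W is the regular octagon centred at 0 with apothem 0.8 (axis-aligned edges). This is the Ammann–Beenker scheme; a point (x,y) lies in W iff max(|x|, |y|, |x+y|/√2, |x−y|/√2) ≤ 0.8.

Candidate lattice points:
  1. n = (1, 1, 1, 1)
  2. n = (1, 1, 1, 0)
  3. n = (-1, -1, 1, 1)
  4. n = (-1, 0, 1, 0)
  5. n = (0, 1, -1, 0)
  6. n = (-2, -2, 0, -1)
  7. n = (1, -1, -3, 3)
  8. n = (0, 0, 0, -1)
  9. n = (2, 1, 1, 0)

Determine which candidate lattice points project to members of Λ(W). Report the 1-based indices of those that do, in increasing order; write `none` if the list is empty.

2

Internal map: ζ^{3j} for j=0..3 gives (1,0), (−√2/2,√2/2), (0,−1), (√2/2,√2/2).
candidate 1: n = (1, 1, 1, 1) → π⊥ ≈ (+1.0000, +0.4142); max(|x|,|y|,|x±y|/√2) = 1.0000 > 0.8 ⇒ ∉ W
candidate 2: n = (1, 1, 1, 0) → π⊥ ≈ (+0.2929, -0.2929); max(|x|,|y|,|x±y|/√2) = 0.4142 ≤ 0.8 ⇒ ∈ W
candidate 3: n = (-1, -1, 1, 1) → π⊥ ≈ (+0.4142, -1.0000); max(|x|,|y|,|x±y|/√2) = 1.0000 > 0.8 ⇒ ∉ W
candidate 4: n = (-1, 0, 1, 0) → π⊥ ≈ (-1.0000, -1.0000); max(|x|,|y|,|x±y|/√2) = 1.4142 > 0.8 ⇒ ∉ W
candidate 5: n = (0, 1, -1, 0) → π⊥ ≈ (-0.7071, +1.7071); max(|x|,|y|,|x±y|/√2) = 1.7071 > 0.8 ⇒ ∉ W
candidate 6: n = (-2, -2, 0, -1) → π⊥ ≈ (-1.2929, -2.1213); max(|x|,|y|,|x±y|/√2) = 2.4142 > 0.8 ⇒ ∉ W
candidate 7: n = (1, -1, -3, 3) → π⊥ ≈ (+3.8284, +4.4142); max(|x|,|y|,|x±y|/√2) = 5.8284 > 0.8 ⇒ ∉ W
candidate 8: n = (0, 0, 0, -1) → π⊥ ≈ (-0.7071, -0.7071); max(|x|,|y|,|x±y|/√2) = 1.0000 > 0.8 ⇒ ∉ W
candidate 9: n = (2, 1, 1, 0) → π⊥ ≈ (+1.2929, -0.2929); max(|x|,|y|,|x±y|/√2) = 1.2929 > 0.8 ⇒ ∉ W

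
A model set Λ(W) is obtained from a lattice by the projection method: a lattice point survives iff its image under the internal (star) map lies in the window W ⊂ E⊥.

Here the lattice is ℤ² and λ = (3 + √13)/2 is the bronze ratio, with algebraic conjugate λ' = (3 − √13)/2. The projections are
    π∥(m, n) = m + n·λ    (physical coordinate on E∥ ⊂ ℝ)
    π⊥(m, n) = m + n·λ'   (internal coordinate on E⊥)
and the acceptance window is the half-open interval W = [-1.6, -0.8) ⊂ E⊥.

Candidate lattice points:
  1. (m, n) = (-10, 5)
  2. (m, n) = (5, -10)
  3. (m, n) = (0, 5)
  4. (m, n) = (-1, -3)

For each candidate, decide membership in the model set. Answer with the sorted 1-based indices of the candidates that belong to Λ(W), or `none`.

3

Numerically λ ≈ 3.30278 and λ' = −1/λ ≈ -0.30278.
#1 (-10,5): internal coord -10 + (5)·λ' = -11.51388; -11.51388 ∉ [-1.6, -0.8) → out
#2 (5,-10): internal coord 5 + (-10)·λ' = +8.02776; +8.02776 ∉ [-1.6, -0.8) → out
#3 (0,5): internal coord 0 + (5)·λ' = -1.51388; -1.51388 ∈ [-1.6, -0.8) → IN Λ
#4 (-1,-3): internal coord -1 + (-3)·λ' = -0.09167; -0.09167 ∉ [-1.6, -0.8) → out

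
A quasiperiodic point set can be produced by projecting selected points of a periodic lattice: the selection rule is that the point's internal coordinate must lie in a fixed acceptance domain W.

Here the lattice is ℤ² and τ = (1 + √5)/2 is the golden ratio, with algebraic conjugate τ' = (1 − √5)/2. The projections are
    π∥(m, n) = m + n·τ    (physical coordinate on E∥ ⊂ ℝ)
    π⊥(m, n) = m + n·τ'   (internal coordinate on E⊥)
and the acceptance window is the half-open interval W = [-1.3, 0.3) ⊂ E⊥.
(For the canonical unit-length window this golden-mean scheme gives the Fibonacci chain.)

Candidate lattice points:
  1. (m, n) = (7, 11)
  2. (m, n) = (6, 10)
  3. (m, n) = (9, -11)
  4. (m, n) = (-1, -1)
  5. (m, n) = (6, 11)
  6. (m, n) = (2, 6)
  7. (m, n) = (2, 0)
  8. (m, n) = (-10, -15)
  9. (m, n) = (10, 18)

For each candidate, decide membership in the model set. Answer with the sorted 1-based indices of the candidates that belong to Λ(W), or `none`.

Compute τ' = (1−√5)/2 = -0.618034, so π⊥(m,n) = m -0.618034·n.
candidate 1: (m,n)=(7,11) → π∥ = 7+11·τ ≈ 24.798374, π⊥ = 7+11·τ' ≈ 0.201626 ∈ [-1.3, 0.3) ⇒ IN Λ
candidate 2: (m,n)=(6,10) → π∥ = 6+10·τ ≈ 22.180340, π⊥ = 6+10·τ' ≈ -0.180340 ∈ [-1.3, 0.3) ⇒ IN Λ
candidate 3: (m,n)=(9,-11) → π∥ = 9-11·τ ≈ -8.798374, π⊥ = 9-11·τ' ≈ 15.798374 ∉ [-1.3, 0.3) ⇒ out
candidate 4: (m,n)=(-1,-1) → π∥ = -1-1·τ ≈ -2.618034, π⊥ = -1-1·τ' ≈ -0.381966 ∈ [-1.3, 0.3) ⇒ IN Λ
candidate 5: (m,n)=(6,11) → π∥ = 6+11·τ ≈ 23.798374, π⊥ = 6+11·τ' ≈ -0.798374 ∈ [-1.3, 0.3) ⇒ IN Λ
candidate 6: (m,n)=(2,6) → π∥ = 2+6·τ ≈ 11.708204, π⊥ = 2+6·τ' ≈ -1.708204 ∉ [-1.3, 0.3) ⇒ out
candidate 7: (m,n)=(2,0) → π∥ = 2+0·τ ≈ 2.000000, π⊥ = 2+0·τ' ≈ 2.000000 ∉ [-1.3, 0.3) ⇒ out
candidate 8: (m,n)=(-10,-15) → π∥ = -10-15·τ ≈ -34.270510, π⊥ = -10-15·τ' ≈ -0.729490 ∈ [-1.3, 0.3) ⇒ IN Λ
candidate 9: (m,n)=(10,18) → π∥ = 10+18·τ ≈ 39.124612, π⊥ = 10+18·τ' ≈ -1.124612 ∈ [-1.3, 0.3) ⇒ IN Λ

1, 2, 4, 5, 8, 9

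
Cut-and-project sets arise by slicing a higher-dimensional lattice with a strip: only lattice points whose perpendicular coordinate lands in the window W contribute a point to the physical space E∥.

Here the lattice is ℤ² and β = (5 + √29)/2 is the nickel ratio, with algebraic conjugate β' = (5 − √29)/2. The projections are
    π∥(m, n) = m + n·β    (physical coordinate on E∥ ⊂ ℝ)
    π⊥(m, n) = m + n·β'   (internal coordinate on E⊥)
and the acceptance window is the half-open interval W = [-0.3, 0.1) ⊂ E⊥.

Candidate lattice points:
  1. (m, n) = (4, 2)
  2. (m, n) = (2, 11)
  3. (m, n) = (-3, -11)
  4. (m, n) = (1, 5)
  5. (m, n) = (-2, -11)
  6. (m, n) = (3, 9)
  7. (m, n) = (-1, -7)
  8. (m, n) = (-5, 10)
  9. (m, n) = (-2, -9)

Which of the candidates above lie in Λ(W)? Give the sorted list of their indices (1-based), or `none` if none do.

Compute β' = (5−√29)/2 = -0.19258, so π⊥(m,n) = m -0.19258·n.
[1] lift (4,2): star map gives 3.61484; window check -0.3 ≤ 3.61484 < 0.1 is false → out
[2] lift (2,11): star map gives -0.11841; window check -0.3 ≤ -0.11841 < 0.1 is true → IN Λ
[3] lift (-3,-11): star map gives -0.88159; window check -0.3 ≤ -0.88159 < 0.1 is false → out
[4] lift (1,5): star map gives 0.03709; window check -0.3 ≤ 0.03709 < 0.1 is true → IN Λ
[5] lift (-2,-11): star map gives 0.11841; window check -0.3 ≤ 0.11841 < 0.1 is false → out
[6] lift (3,9): star map gives 1.26676; window check -0.3 ≤ 1.26676 < 0.1 is false → out
[7] lift (-1,-7): star map gives 0.34808; window check -0.3 ≤ 0.34808 < 0.1 is false → out
[8] lift (-5,10): star map gives -6.92582; window check -0.3 ≤ -6.92582 < 0.1 is false → out
[9] lift (-2,-9): star map gives -0.26676; window check -0.3 ≤ -0.26676 < 0.1 is true → IN Λ

2, 4, 9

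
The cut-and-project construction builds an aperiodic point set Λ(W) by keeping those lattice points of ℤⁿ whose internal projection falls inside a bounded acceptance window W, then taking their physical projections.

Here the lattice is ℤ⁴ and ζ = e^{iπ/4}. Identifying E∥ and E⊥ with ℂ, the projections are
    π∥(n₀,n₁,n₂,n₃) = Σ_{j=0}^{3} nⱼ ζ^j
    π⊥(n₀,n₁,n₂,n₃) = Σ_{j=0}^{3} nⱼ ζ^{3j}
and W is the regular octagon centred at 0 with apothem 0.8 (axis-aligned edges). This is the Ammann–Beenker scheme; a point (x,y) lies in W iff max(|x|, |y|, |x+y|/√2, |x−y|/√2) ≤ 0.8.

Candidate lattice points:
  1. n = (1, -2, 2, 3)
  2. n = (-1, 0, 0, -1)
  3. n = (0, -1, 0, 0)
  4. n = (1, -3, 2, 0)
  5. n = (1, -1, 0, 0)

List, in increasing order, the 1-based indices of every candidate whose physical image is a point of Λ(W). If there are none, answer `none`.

π⊥(n) = n₀ + n₁ζ³ + n₂ζ⁶ + n₃ζ⁹ where ζ = e^{iπ/4}.
#1 (1, -2, 2, 3): internal (4.53553, -1.29289); octagon support 4.53553 vs apothem 0.8 → ∉ W
#2 (-1, 0, 0, -1): internal (-1.70711, -0.70711); octagon support 1.70711 vs apothem 0.8 → ∉ W
#3 (0, -1, 0, 0): internal (0.70711, -0.70711); octagon support 1.00000 vs apothem 0.8 → ∉ W
#4 (1, -3, 2, 0): internal (3.12132, -4.12132); octagon support 5.12132 vs apothem 0.8 → ∉ W
#5 (1, -1, 0, 0): internal (1.70711, -0.70711); octagon support 1.70711 vs apothem 0.8 → ∉ W

none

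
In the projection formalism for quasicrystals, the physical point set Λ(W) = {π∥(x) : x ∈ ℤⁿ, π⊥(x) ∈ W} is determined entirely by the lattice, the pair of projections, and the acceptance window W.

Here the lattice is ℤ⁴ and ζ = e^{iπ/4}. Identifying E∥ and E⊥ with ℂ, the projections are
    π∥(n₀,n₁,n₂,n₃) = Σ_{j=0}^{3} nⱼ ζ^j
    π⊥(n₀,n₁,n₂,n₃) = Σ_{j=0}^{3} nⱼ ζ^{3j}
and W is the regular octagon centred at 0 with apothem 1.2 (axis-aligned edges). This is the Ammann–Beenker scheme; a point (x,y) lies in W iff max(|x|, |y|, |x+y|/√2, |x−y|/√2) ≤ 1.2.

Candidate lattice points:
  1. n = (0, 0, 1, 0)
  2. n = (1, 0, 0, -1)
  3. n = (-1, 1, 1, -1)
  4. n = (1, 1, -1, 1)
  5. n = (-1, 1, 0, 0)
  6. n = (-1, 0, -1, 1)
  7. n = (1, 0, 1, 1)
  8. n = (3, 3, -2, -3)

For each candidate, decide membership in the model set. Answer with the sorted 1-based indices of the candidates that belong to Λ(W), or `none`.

π⊥(n) = n₀ + n₁ζ³ + n₂ζ⁶ + n₃ζ⁹ where ζ = e^{iπ/4}.
#1 (0, 0, 1, 0): internal (0.00000, -1.00000); octagon support 1.00000 vs apothem 1.2 → ∈ W
#2 (1, 0, 0, -1): internal (0.29289, -0.70711); octagon support 0.70711 vs apothem 1.2 → ∈ W
#3 (-1, 1, 1, -1): internal (-2.41421, -1.00000); octagon support 2.41421 vs apothem 1.2 → ∉ W
#4 (1, 1, -1, 1): internal (1.00000, 2.41421); octagon support 2.41421 vs apothem 1.2 → ∉ W
#5 (-1, 1, 0, 0): internal (-1.70711, 0.70711); octagon support 1.70711 vs apothem 1.2 → ∉ W
#6 (-1, 0, -1, 1): internal (-0.29289, 1.70711); octagon support 1.70711 vs apothem 1.2 → ∉ W
#7 (1, 0, 1, 1): internal (1.70711, -0.29289); octagon support 1.70711 vs apothem 1.2 → ∉ W
#8 (3, 3, -2, -3): internal (-1.24264, 2.00000); octagon support 2.29289 vs apothem 1.2 → ∉ W

1, 2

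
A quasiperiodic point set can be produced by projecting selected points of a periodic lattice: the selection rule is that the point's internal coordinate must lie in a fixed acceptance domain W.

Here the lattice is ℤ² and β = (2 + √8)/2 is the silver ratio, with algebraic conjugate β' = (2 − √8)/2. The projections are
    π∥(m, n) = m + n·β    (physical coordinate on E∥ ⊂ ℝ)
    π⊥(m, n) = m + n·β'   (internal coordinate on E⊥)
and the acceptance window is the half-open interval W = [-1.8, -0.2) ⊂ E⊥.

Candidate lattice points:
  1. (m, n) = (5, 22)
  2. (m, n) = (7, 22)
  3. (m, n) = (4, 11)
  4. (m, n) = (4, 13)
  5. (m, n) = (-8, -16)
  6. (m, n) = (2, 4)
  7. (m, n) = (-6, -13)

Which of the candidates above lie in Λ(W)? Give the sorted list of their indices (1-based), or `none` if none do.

Numerically β ≈ 2.41421 and β' = −1/β ≈ -0.41421.
#1 (5,22): internal coord 5 + (22)·β' = -4.11270; -4.11270 ∉ [-1.8, -0.2) → out
#2 (7,22): internal coord 7 + (22)·β' = -2.11270; -2.11270 ∉ [-1.8, -0.2) → out
#3 (4,11): internal coord 4 + (11)·β' = -0.55635; -0.55635 ∈ [-1.8, -0.2) → IN Λ
#4 (4,13): internal coord 4 + (13)·β' = -1.38478; -1.38478 ∈ [-1.8, -0.2) → IN Λ
#5 (-8,-16): internal coord -8 + (-16)·β' = -1.37258; -1.37258 ∈ [-1.8, -0.2) → IN Λ
#6 (2,4): internal coord 2 + (4)·β' = +0.34315; +0.34315 ∉ [-1.8, -0.2) → out
#7 (-6,-13): internal coord -6 + (-13)·β' = -0.61522; -0.61522 ∈ [-1.8, -0.2) → IN Λ

3, 4, 5, 7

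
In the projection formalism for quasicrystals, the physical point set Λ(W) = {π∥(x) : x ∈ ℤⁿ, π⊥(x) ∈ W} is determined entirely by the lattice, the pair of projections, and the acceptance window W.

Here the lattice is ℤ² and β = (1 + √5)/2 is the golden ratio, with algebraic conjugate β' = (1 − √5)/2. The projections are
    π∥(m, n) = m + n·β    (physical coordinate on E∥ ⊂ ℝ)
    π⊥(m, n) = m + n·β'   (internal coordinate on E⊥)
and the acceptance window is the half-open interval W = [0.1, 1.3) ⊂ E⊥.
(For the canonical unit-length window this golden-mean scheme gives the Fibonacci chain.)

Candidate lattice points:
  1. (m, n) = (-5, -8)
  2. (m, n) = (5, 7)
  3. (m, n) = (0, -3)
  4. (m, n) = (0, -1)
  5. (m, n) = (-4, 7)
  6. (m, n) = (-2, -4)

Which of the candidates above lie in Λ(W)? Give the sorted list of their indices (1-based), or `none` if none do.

Numerically β ≈ 1.618034 and β' = −1/β ≈ -0.618034.
[1] lift (-5,-8): star map gives -0.055728; window check 0.1 ≤ -0.055728 < 1.3 is false → out
[2] lift (5,7): star map gives 0.673762; window check 0.1 ≤ 0.673762 < 1.3 is true → IN Λ
[3] lift (0,-3): star map gives 1.854102; window check 0.1 ≤ 1.854102 < 1.3 is false → out
[4] lift (0,-1): star map gives 0.618034; window check 0.1 ≤ 0.618034 < 1.3 is true → IN Λ
[5] lift (-4,7): star map gives -8.326238; window check 0.1 ≤ -8.326238 < 1.3 is false → out
[6] lift (-2,-4): star map gives 0.472136; window check 0.1 ≤ 0.472136 < 1.3 is true → IN Λ

2, 4, 6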